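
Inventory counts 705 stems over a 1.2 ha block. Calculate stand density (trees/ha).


Formula: Stand Density = N_trees / Area_ha
Density = 705 trees / 1.2 ha
Density = 588 trees/ha

588


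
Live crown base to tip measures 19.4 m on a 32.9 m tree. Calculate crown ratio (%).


Formula: Crown Ratio = (Crown Length / Total Height) * 100
CR = (19.4 m / 32.9 m) * 100
CR = 0.5897 * 100 = 59.0%

59.0


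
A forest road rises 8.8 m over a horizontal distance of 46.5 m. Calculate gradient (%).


Formula: Gradient = rise / run * 100
Gradient = 8.8 / 46.5 * 100 = 18.9%

18.9


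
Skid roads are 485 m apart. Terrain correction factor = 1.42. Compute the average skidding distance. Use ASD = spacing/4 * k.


Formula: ASD = (spacing / 4) * correction
Uncorrected distance = spacing / 4 = 485 / 4 = 121.25 m
ASD = 121.25 * 1.42 = 172 m

172


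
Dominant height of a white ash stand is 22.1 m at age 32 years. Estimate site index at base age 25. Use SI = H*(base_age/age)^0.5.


Formula: SI = H_dom * (base_age / age)^0.5
Age ratio = 25 / 32 = 0.78125
sqrt(age_ratio) = 0.88388
SI = 22.1 * 0.88388 = 19.5 m

19.5


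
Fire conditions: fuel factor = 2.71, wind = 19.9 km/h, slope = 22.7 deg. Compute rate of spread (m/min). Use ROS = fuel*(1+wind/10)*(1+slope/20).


Formula: ROS = fuel * (1 + wind/10) * (1 + slope/20)
Wind factor = 1 + 19.9/10 = 2.99
Slope factor = 1 + 22.7/20 = 2.135
ROS = 2.71 * 2.99 * 2.135 = 17.3 m/min

17.3


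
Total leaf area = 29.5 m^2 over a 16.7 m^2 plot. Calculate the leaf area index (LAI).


Formula: LAI = total leaf area / ground area  (dimensionless)
LAI = 29.5 m^2 / 16.7 m^2
LAI = 1.77

1.77


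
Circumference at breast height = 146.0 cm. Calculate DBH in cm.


Formula: DBH = C / pi
DBH = 146.0 / pi
pi = 3.14159...
DBH = 46.5 cm

46.5


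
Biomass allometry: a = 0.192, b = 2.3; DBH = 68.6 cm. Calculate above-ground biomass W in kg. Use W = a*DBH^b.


Formula: W = a * DBH^b  (allometric power law)
DBH^b = 68.6^2.3 = 16731.9079
W = 0.192 * 16731.9079 = 3212.5 kg

3212.5


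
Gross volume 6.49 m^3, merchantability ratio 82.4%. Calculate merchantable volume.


Formula: MV = V_total * (merchantable_pct / 100)
Merchantable fraction = 82.4% / 100 = 0.824
MV = 6.49 m^3 * 0.824 = 5.348 m^3

5.348


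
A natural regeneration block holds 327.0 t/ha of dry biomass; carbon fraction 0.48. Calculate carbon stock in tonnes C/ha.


Formula: Carbon Stock = Biomass * Carbon Fraction
C = 327.0 t/ha * 0.48
C = 157.0 t C/ha

157.0


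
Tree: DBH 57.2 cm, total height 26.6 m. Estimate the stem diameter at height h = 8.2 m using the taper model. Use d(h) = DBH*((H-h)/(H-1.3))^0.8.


Taper: d(h) = DBH * ((H - h) / (H - 1.3))^0.8
Numerator = H - h = 26.6 - 8.2 = 18.4 m
Denominator = H - 1.3 = 26.6 - 1.3 = 25.3 m
Ratio = 18.4 / 25.3 = 0.72727
d = 57.2 * 0.72727^0.8 = 44.3 cm

44.3


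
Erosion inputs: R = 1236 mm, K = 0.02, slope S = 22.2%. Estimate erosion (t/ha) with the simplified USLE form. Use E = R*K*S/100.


Formula: E = R * K * S / 100  (simplified USLE)
R * K = 1236 * 0.02 = 24.72
E = 24.72 * 22.2 / 100 = 5.49 t/ha

5.49


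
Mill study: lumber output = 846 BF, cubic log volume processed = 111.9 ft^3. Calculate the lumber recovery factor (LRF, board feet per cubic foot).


Formula: LRF = Lumber Output (BF) / Log Input (ft^3)
LRF = 846 BF / 111.9 ft^3
LRF = 7.56 BF/ft^3

7.56


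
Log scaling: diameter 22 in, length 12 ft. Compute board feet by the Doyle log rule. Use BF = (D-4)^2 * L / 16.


Doyle: BF = (D - 4)^2 * L / 16
Adjusted diameter = 22 - 4 = 18 in
(D-4)^2 = 18^2 = 324
BF = 324 * 12 / 16 = 243 BF

243


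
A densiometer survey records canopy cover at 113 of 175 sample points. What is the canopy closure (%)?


Formula: Canopy closure = covered points / total points * 100
Closure = 113 / 175 * 100
Closure = 0.6457 * 100 = 64.6%

64.6


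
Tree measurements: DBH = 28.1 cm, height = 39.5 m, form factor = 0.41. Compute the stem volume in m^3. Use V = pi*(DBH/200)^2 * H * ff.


Formula: V = pi * (DBH/200)^2 * H * ff
Radius = DBH/200 = 28.1/200 = 0.1405 m
Radius^2 = 0.1405^2 = 0.01974025 m^2
V = pi * 0.01974025 * 39.5 * 0.41
V = 1.004 m^3

1.004


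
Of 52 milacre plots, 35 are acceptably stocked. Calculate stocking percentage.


Formula: Stocking % = stocked plots / total plots * 100
Stocking = 35 / 52 * 100
Stocking = 0.6731 * 100 = 67.3%

67.3


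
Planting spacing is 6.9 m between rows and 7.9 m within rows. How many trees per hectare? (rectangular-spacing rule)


Formula: TPH = 10000 m^2/ha / (spacing_x * spacing_y)
Area per tree = 6.9 m * 7.9 m = 54.51 m^2
TPH = 10000 / 54.51 = 183 trees/ha

183


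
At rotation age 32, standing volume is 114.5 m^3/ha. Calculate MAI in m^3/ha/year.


Formula: MAI = Total Volume / Stand Age
MAI = 114.5 m^3/ha / 32 years
MAI = 3.58 m^3/ha/year

3.58


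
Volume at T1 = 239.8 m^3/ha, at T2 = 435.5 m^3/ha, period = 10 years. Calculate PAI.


Formula: PAI = (V_T2 - V_T1) / (T2 - T1)
Volume increment = 435.5 - 239.8 = 195.7 m^3/ha
PAI = 195.7 / 10 = 19.57 m^3/ha/year

19.57


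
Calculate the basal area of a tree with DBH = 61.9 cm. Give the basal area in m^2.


Formula: BA = pi * (DBH/2)^2 / 10000  (cm^2 to m^2)
Radius = DBH/2 = 61.9/2 = 30.95 cm
BA = pi * 30.95^2 / 10000
   = 3009.3395 cm^2 / 10000
   = 0.3009 m^2

0.3009


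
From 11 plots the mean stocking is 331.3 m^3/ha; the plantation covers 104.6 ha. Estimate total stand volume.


Formula: Total Volume = Mean Volume per ha * Total Area
Total Volume = 331.3 m^3/ha * 104.6 ha
Total Volume = 34654 m^3

34654


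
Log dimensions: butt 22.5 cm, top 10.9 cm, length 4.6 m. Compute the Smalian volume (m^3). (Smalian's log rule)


Smalian: V = (A1 + A2)/2 * L,  A = pi*(D/200)^2
A1 = pi*(22.5/200)^2 = 0.039761 m^2
A2 = pi*(10.9/200)^2 = 0.009331 m^2
V = (0.039761+0.009331)/2*4.6 = 0.1129 m^3

0.1129


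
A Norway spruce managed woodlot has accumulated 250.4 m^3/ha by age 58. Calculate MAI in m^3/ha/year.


Formula: MAI = Total Volume / Stand Age
MAI = 250.4 m^3/ha / 58 years
MAI = 4.32 m^3/ha/year

4.32


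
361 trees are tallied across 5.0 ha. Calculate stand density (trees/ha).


Formula: Stand Density = N_trees / Area_ha
Density = 361 trees / 5.0 ha
Density = 72 trees/ha

72


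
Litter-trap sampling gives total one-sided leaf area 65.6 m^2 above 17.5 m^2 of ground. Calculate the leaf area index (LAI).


Formula: LAI = total leaf area / ground area  (dimensionless)
LAI = 65.6 m^2 / 17.5 m^2
LAI = 3.75

3.75


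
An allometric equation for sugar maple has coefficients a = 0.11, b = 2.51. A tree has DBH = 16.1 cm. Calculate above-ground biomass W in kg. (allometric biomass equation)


Formula: W = a * DBH^b  (allometric power law)
DBH^b = 16.1^2.51 = 1069.3822
W = 0.11 * 1069.3822 = 117.6 kg

117.6


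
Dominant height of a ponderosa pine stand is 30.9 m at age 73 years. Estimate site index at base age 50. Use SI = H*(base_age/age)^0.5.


Formula: SI = H_dom * (base_age / age)^0.5
Age ratio = 50 / 73 = 0.68493
sqrt(age_ratio) = 0.82761
SI = 30.9 * 0.82761 = 25.6 m

25.6


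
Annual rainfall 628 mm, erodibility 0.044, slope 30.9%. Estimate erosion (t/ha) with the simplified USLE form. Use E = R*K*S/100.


Formula: E = R * K * S / 100  (simplified USLE)
R * K = 628 * 0.044 = 27.632
E = 27.632 * 30.9 / 100 = 8.54 t/ha

8.54


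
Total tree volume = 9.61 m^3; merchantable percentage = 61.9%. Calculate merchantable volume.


Formula: MV = V_total * (merchantable_pct / 100)
Merchantable fraction = 61.9% / 100 = 0.619
MV = 9.61 m^3 * 0.619 = 5.949 m^3

5.949


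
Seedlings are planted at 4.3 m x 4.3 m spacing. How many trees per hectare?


Formula: TPH = 10000 m^2/ha / (spacing_x * spacing_y)
Area per tree = 4.3 m * 4.3 m = 18.49 m^2
TPH = 10000 / 18.49 = 541 trees/ha

541


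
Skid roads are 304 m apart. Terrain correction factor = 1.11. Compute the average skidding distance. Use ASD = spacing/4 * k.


Formula: ASD = (spacing / 4) * correction
Uncorrected distance = spacing / 4 = 304 / 4 = 76 m
ASD = 76 * 1.11 = 84 m

84


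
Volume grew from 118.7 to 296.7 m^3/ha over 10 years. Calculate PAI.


Formula: PAI = (V_T2 - V_T1) / (T2 - T1)
Volume increment = 296.7 - 118.7 = 178.0 m^3/ha
PAI = 178.0 / 10 = 17.8 m^3/ha/year

17.8


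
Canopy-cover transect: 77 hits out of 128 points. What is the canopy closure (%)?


Formula: Canopy closure = covered points / total points * 100
Closure = 77 / 128 * 100
Closure = 0.6016 * 100 = 60.2%

60.2


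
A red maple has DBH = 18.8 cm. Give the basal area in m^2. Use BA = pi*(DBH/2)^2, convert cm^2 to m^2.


Formula: BA = pi * (DBH/2)^2 / 10000  (cm^2 to m^2)
Radius = DBH/2 = 18.8/2 = 9.4 cm
BA = pi * 9.4^2 / 10000
   = 277.5911 cm^2 / 10000
   = 0.0278 m^2

0.0278


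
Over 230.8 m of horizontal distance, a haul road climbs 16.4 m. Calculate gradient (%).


Formula: Gradient = rise / run * 100
Gradient = 16.4 / 230.8 * 100 = 7.1%

7.1


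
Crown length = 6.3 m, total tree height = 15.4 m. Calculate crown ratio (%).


Formula: Crown Ratio = (Crown Length / Total Height) * 100
CR = (6.3 m / 15.4 m) * 100
CR = 0.4091 * 100 = 40.9%

40.9


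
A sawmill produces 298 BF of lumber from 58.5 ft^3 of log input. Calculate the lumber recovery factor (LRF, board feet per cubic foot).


Formula: LRF = Lumber Output (BF) / Log Input (ft^3)
LRF = 298 BF / 58.5 ft^3
LRF = 5.09 BF/ft^3

5.09


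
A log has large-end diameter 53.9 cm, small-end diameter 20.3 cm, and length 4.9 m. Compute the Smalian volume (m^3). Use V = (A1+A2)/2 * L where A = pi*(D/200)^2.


Smalian: V = (A1 + A2)/2 * L,  A = pi*(D/200)^2
A1 = pi*(53.9/200)^2 = 0.228175 m^2
A2 = pi*(20.3/200)^2 = 0.032365 m^2
V = (0.228175+0.032365)/2*4.9 = 0.6383 m^3

0.6383


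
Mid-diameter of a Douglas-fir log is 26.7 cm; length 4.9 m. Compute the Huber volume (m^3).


Huber: V = Am * L,  Am = pi*(Dm/200)^2
Am = pi*(26.7/200)^2 = 0.05599 m^2
V = 0.05599*4.9 = 0.2744 m^3

0.2744


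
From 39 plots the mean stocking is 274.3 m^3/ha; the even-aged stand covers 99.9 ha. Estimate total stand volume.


Formula: Total Volume = Mean Volume per ha * Total Area
Total Volume = 274.3 m^3/ha * 99.9 ha
Total Volume = 27403 m^3

27403


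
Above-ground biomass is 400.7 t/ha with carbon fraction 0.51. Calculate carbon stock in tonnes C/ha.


Formula: Carbon Stock = Biomass * Carbon Fraction
C = 400.7 t/ha * 0.51
C = 204.4 t C/ha

204.4


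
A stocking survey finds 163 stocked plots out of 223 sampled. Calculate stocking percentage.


Formula: Stocking % = stocked plots / total plots * 100
Stocking = 163 / 223 * 100
Stocking = 0.7309 * 100 = 73.1%

73.1


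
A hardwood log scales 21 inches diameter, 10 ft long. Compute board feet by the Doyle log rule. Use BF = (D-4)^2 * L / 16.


Doyle: BF = (D - 4)^2 * L / 16
Adjusted diameter = 21 - 4 = 17 in
(D-4)^2 = 17^2 = 289
BF = 289 * 10 / 16 = 181 BF

181


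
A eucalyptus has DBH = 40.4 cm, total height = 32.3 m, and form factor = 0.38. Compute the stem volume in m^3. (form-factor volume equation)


Formula: V = pi * (DBH/200)^2 * H * ff
Radius = DBH/200 = 40.4/200 = 0.202 m
Radius^2 = 0.202^2 = 0.040804 m^2
V = pi * 0.040804 * 32.3 * 0.38
V = 1.573 m^3

1.573


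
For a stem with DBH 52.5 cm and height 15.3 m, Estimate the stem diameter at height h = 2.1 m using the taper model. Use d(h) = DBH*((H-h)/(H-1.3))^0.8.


Taper: d(h) = DBH * ((H - h) / (H - 1.3))^0.8
Numerator = H - h = 15.3 - 2.1 = 13.2 m
Denominator = H - 1.3 = 15.3 - 1.3 = 14.0 m
Ratio = 13.2 / 14.0 = 0.94286
d = 52.5 * 0.94286^0.8 = 50.1 cm

50.1


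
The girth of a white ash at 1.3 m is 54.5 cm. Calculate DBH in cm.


Formula: DBH = C / pi
DBH = 54.5 / pi
pi = 3.14159...
DBH = 17.3 cm

17.3


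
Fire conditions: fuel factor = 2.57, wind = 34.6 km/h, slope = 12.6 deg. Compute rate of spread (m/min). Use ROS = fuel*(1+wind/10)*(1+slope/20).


Formula: ROS = fuel * (1 + wind/10) * (1 + slope/20)
Wind factor = 1 + 34.6/10 = 4.46
Slope factor = 1 + 12.6/20 = 1.63
ROS = 2.57 * 4.46 * 1.63 = 18.68 m/min

18.68


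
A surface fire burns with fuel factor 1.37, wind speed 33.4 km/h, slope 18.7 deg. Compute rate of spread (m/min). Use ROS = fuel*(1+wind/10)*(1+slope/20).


Formula: ROS = fuel * (1 + wind/10) * (1 + slope/20)
Wind factor = 1 + 33.4/10 = 4.34
Slope factor = 1 + 18.7/20 = 1.935
ROS = 1.37 * 4.34 * 1.935 = 11.51 m/min

11.51


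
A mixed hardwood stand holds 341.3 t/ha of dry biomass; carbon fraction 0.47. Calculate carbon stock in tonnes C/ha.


Formula: Carbon Stock = Biomass * Carbon Fraction
C = 341.3 t/ha * 0.47
C = 160.4 t C/ha

160.4


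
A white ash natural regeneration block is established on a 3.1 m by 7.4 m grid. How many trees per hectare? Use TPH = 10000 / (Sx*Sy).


Formula: TPH = 10000 m^2/ha / (spacing_x * spacing_y)
Area per tree = 3.1 m * 7.4 m = 22.94 m^2
TPH = 10000 / 22.94 = 436 trees/ha

436


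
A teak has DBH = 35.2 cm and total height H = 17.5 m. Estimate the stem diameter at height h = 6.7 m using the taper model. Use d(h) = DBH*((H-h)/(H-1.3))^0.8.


Taper: d(h) = DBH * ((H - h) / (H - 1.3))^0.8
Numerator = H - h = 17.5 - 6.7 = 10.8 m
Denominator = H - 1.3 = 17.5 - 1.3 = 16.2 m
Ratio = 10.8 / 16.2 = 0.66667
d = 35.2 * 0.66667^0.8 = 25.4 cm

25.4


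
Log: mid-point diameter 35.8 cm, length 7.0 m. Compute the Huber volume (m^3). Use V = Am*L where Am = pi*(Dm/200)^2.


Huber: V = Am * L,  Am = pi*(Dm/200)^2
Am = pi*(35.8/200)^2 = 0.10066 m^2
V = 0.10066*7.0 = 0.7046 m^3

0.7046


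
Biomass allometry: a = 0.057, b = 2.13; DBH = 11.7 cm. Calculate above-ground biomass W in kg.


Formula: W = a * DBH^b  (allometric power law)
DBH^b = 11.7^2.13 = 188.4672
W = 0.057 * 188.4672 = 10.7 kg

10.7


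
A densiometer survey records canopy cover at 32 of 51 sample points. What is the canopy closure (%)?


Formula: Canopy closure = covered points / total points * 100
Closure = 32 / 51 * 100
Closure = 0.6275 * 100 = 62.7%

62.7


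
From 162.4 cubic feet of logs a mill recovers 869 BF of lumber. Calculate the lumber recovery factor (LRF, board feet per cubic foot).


Formula: LRF = Lumber Output (BF) / Log Input (ft^3)
LRF = 869 BF / 162.4 ft^3
LRF = 5.35 BF/ft^3

5.35


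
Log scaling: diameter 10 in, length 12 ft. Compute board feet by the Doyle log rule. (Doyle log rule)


Doyle: BF = (D - 4)^2 * L / 16
Adjusted diameter = 10 - 4 = 6 in
(D-4)^2 = 6^2 = 36
BF = 36 * 12 / 16 = 27 BF

27


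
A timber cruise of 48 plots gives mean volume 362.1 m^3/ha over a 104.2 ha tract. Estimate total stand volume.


Formula: Total Volume = Mean Volume per ha * Total Area
Total Volume = 362.1 m^3/ha * 104.2 ha
Total Volume = 37731 m^3

37731


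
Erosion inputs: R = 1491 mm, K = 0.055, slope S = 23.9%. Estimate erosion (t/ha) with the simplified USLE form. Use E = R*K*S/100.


Formula: E = R * K * S / 100  (simplified USLE)
R * K = 1491 * 0.055 = 82.005
E = 82.005 * 23.9 / 100 = 19.6 t/ha

19.6


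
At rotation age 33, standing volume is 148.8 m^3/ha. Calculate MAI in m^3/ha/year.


Formula: MAI = Total Volume / Stand Age
MAI = 148.8 m^3/ha / 33 years
MAI = 4.51 m^3/ha/year

4.51


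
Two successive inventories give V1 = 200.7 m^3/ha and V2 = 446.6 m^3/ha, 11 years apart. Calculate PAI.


Formula: PAI = (V_T2 - V_T1) / (T2 - T1)
Volume increment = 446.6 - 200.7 = 245.9 m^3/ha
PAI = 245.9 / 11 = 22.35 m^3/ha/year

22.35


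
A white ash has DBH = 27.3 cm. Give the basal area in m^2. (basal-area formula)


Formula: BA = pi * (DBH/2)^2 / 10000  (cm^2 to m^2)
Radius = DBH/2 = 27.3/2 = 13.65 cm
BA = pi * 13.65^2 / 10000
   = 585.3494 cm^2 / 10000
   = 0.0585 m^2

0.0585


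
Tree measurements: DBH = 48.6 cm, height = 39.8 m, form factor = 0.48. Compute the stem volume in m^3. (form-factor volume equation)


Formula: V = pi * (DBH/200)^2 * H * ff
Radius = DBH/200 = 48.6/200 = 0.243 m
Radius^2 = 0.243^2 = 0.059049 m^2
V = pi * 0.059049 * 39.8 * 0.48
V = 3.544 m^3

3.544


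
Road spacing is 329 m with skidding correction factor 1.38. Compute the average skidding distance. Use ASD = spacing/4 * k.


Formula: ASD = (spacing / 4) * correction
Uncorrected distance = spacing / 4 = 329 / 4 = 82.25 m
ASD = 82.25 * 1.38 = 114 m

114


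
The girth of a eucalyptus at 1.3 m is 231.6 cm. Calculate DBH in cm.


Formula: DBH = C / pi
DBH = 231.6 / pi
pi = 3.14159...
DBH = 73.7 cm

73.7


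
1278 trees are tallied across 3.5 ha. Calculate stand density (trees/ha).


Formula: Stand Density = N_trees / Area_ha
Density = 1278 trees / 3.5 ha
Density = 365 trees/ha

365


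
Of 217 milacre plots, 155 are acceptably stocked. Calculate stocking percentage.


Formula: Stocking % = stocked plots / total plots * 100
Stocking = 155 / 217 * 100
Stocking = 0.7143 * 100 = 71.4%

71.4


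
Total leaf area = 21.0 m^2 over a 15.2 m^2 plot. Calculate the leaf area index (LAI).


Formula: LAI = total leaf area / ground area  (dimensionless)
LAI = 21.0 m^2 / 15.2 m^2
LAI = 1.38

1.38


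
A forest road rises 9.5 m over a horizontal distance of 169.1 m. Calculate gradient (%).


Formula: Gradient = rise / run * 100
Gradient = 9.5 / 169.1 * 100 = 5.6%

5.6


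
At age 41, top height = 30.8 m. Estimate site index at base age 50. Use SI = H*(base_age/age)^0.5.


Formula: SI = H_dom * (base_age / age)^0.5
Age ratio = 50 / 41 = 1.21951
sqrt(age_ratio) = 1.10432
SI = 30.8 * 1.10432 = 34.0 m

34.0


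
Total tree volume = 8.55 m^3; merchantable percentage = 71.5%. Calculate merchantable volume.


Formula: MV = V_total * (merchantable_pct / 100)
Merchantable fraction = 71.5% / 100 = 0.715
MV = 8.55 m^3 * 0.715 = 6.113 m^3

6.113


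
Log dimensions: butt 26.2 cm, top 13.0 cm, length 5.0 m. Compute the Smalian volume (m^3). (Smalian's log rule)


Smalian: V = (A1 + A2)/2 * L,  A = pi*(D/200)^2
A1 = pi*(26.2/200)^2 = 0.053913 m^2
A2 = pi*(13.0/200)^2 = 0.013273 m^2
V = (0.053913+0.013273)/2*5.0 = 0.168 m^3

0.168


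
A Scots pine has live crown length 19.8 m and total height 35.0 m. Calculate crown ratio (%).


Formula: Crown Ratio = (Crown Length / Total Height) * 100
CR = (19.8 m / 35.0 m) * 100
CR = 0.5657 * 100 = 56.6%

56.6


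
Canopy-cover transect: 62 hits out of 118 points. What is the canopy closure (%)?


Formula: Canopy closure = covered points / total points * 100
Closure = 62 / 118 * 100
Closure = 0.5254 * 100 = 52.5%

52.5


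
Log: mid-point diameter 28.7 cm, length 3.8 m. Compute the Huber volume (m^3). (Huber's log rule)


Huber: V = Am * L,  Am = pi*(Dm/200)^2
Am = pi*(28.7/200)^2 = 0.064692 m^2
V = 0.064692*3.8 = 0.2458 m^3

0.2458


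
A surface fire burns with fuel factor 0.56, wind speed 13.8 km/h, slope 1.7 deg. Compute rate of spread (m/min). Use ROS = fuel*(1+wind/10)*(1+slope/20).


Formula: ROS = fuel * (1 + wind/10) * (1 + slope/20)
Wind factor = 1 + 13.8/10 = 2.38
Slope factor = 1 + 1.7/20 = 1.085
ROS = 0.56 * 2.38 * 1.085 = 1.45 m/min

1.45


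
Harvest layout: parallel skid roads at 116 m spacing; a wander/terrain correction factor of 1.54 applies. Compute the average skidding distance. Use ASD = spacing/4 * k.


Formula: ASD = (spacing / 4) * correction
Uncorrected distance = spacing / 4 = 116 / 4 = 29 m
ASD = 29 * 1.54 = 45 m

45


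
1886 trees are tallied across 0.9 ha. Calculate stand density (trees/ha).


Formula: Stand Density = N_trees / Area_ha
Density = 1886 trees / 0.9 ha
Density = 2096 trees/ha

2096


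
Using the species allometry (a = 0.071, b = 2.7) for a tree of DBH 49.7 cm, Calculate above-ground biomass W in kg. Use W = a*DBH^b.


Formula: W = a * DBH^b  (allometric power law)
DBH^b = 49.7^2.7 = 38033.1459
W = 0.071 * 38033.1459 = 2700.4 kg

2700.4


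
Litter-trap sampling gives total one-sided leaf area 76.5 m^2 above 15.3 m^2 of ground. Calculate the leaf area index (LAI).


Formula: LAI = total leaf area / ground area  (dimensionless)
LAI = 76.5 m^2 / 15.3 m^2
LAI = 5.0

5.0


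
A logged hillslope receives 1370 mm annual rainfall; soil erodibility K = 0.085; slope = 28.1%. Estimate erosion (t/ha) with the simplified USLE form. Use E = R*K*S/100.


Formula: E = R * K * S / 100  (simplified USLE)
R * K = 1370 * 0.085 = 116.45
E = 116.45 * 28.1 / 100 = 32.72 t/ha

32.72


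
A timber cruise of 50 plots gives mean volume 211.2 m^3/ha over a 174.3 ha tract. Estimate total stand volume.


Formula: Total Volume = Mean Volume per ha * Total Area
Total Volume = 211.2 m^3/ha * 174.3 ha
Total Volume = 36812 m^3

36812


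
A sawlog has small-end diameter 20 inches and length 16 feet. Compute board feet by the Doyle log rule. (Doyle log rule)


Doyle: BF = (D - 4)^2 * L / 16
Adjusted diameter = 20 - 4 = 16 in
(D-4)^2 = 16^2 = 256
BF = 256 * 16 / 16 = 256 BF

256


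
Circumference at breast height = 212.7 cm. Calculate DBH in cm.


Formula: DBH = C / pi
DBH = 212.7 / pi
pi = 3.14159...
DBH = 67.7 cm

67.7


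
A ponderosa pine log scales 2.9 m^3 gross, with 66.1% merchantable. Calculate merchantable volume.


Formula: MV = V_total * (merchantable_pct / 100)
Merchantable fraction = 66.1% / 100 = 0.661
MV = 2.9 m^3 * 0.661 = 1.917 m^3

1.917


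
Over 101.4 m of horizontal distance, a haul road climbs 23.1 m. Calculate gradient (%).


Formula: Gradient = rise / run * 100
Gradient = 23.1 / 101.4 * 100 = 22.8%

22.8


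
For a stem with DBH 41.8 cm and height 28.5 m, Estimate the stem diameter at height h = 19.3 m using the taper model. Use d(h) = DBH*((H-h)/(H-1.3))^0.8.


Taper: d(h) = DBH * ((H - h) / (H - 1.3))^0.8
Numerator = H - h = 28.5 - 19.3 = 9.2 m
Denominator = H - 1.3 = 28.5 - 1.3 = 27.2 m
Ratio = 9.2 / 27.2 = 0.33824
d = 41.8 * 0.33824^0.8 = 17.6 cm

17.6


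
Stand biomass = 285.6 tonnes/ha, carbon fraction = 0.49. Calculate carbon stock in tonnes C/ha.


Formula: Carbon Stock = Biomass * Carbon Fraction
C = 285.6 t/ha * 0.49
C = 139.9 t C/ha

139.9


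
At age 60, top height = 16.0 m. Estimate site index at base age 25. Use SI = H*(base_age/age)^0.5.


Formula: SI = H_dom * (base_age / age)^0.5
Age ratio = 25 / 60 = 0.41667
sqrt(age_ratio) = 0.6455
SI = 16.0 * 0.6455 = 10.3 m

10.3


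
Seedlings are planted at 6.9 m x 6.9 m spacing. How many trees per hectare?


Formula: TPH = 10000 m^2/ha / (spacing_x * spacing_y)
Area per tree = 6.9 m * 6.9 m = 47.61 m^2
TPH = 10000 / 47.61 = 210 trees/ha

210


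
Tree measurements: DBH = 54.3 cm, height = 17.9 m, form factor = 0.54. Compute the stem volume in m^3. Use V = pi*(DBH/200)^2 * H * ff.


Formula: V = pi * (DBH/200)^2 * H * ff
Radius = DBH/200 = 54.3/200 = 0.2715 m
Radius^2 = 0.2715^2 = 0.07371225 m^2
V = pi * 0.07371225 * 17.9 * 0.54
V = 2.238 m^3

2.238


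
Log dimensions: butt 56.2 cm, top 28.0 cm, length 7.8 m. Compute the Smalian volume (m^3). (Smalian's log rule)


Smalian: V = (A1 + A2)/2 * L,  A = pi*(D/200)^2
A1 = pi*(56.2/200)^2 = 0.248063 m^2
A2 = pi*(28.0/200)^2 = 0.061575 m^2
V = (0.248063+0.061575)/2*7.8 = 1.2076 m^3

1.2076


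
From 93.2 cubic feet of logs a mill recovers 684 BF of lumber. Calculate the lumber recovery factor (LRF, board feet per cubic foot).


Formula: LRF = Lumber Output (BF) / Log Input (ft^3)
LRF = 684 BF / 93.2 ft^3
LRF = 7.34 BF/ft^3

7.34


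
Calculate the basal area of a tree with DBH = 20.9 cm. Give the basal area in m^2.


Formula: BA = pi * (DBH/2)^2 / 10000  (cm^2 to m^2)
Radius = DBH/2 = 20.9/2 = 10.45 cm
BA = pi * 10.45^2 / 10000
   = 343.0698 cm^2 / 10000
   = 0.0343 m^2

0.0343


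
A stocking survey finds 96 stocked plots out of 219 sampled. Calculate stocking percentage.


Formula: Stocking % = stocked plots / total plots * 100
Stocking = 96 / 219 * 100
Stocking = 0.4384 * 100 = 43.8%

43.8


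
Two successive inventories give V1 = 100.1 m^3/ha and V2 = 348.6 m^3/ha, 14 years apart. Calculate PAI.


Formula: PAI = (V_T2 - V_T1) / (T2 - T1)
Volume increment = 348.6 - 100.1 = 248.5 m^3/ha
PAI = 248.5 / 14 = 17.75 m^3/ha/year

17.75


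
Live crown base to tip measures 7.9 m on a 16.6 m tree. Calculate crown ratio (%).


Formula: Crown Ratio = (Crown Length / Total Height) * 100
CR = (7.9 m / 16.6 m) * 100
CR = 0.4759 * 100 = 47.6%

47.6


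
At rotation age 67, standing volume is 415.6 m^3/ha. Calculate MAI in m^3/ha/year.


Formula: MAI = Total Volume / Stand Age
MAI = 415.6 m^3/ha / 67 years
MAI = 6.2 m^3/ha/year

6.2


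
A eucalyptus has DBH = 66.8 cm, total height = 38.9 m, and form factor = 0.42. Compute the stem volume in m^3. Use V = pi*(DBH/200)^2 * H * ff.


Formula: V = pi * (DBH/200)^2 * H * ff
Radius = DBH/200 = 66.8/200 = 0.334 m
Radius^2 = 0.334^2 = 0.111556 m^2
V = pi * 0.111556 * 38.9 * 0.42
V = 5.726 m^3

5.726


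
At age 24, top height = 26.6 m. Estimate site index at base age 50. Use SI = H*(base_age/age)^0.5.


Formula: SI = H_dom * (base_age / age)^0.5
Age ratio = 50 / 24 = 2.08333
sqrt(age_ratio) = 1.44338
SI = 26.6 * 1.44338 = 38.4 m

38.4


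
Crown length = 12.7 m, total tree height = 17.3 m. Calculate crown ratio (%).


Formula: Crown Ratio = (Crown Length / Total Height) * 100
CR = (12.7 m / 17.3 m) * 100
CR = 0.7341 * 100 = 73.4%

73.4


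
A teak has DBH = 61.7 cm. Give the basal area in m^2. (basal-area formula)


Formula: BA = pi * (DBH/2)^2 / 10000  (cm^2 to m^2)
Radius = DBH/2 = 61.7/2 = 30.85 cm
BA = pi * 30.85^2 / 10000
   = 2989.9244 cm^2 / 10000
   = 0.299 m^2

0.299


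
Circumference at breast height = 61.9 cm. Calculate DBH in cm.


Formula: DBH = C / pi
DBH = 61.9 / pi
pi = 3.14159...
DBH = 19.7 cm

19.7


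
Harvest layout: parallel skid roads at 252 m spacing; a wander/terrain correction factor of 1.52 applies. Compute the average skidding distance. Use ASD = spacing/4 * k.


Formula: ASD = (spacing / 4) * correction
Uncorrected distance = spacing / 4 = 252 / 4 = 63 m
ASD = 63 * 1.52 = 96 m

96


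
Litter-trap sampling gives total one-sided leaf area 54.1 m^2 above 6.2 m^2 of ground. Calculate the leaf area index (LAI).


Formula: LAI = total leaf area / ground area  (dimensionless)
LAI = 54.1 m^2 / 6.2 m^2
LAI = 8.73

8.73


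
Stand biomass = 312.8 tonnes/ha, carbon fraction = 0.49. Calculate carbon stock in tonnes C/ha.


Formula: Carbon Stock = Biomass * Carbon Fraction
C = 312.8 t/ha * 0.49
C = 153.3 t C/ha

153.3


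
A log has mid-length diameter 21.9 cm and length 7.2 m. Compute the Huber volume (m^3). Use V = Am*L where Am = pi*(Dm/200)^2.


Huber: V = Am * L,  Am = pi*(Dm/200)^2
Am = pi*(21.9/200)^2 = 0.037668 m^2
V = 0.037668*7.2 = 0.2712 m^3

0.2712


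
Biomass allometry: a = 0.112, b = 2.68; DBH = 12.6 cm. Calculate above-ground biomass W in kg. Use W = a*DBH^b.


Formula: W = a * DBH^b  (allometric power law)
DBH^b = 12.6^2.68 = 889.1869
W = 0.112 * 889.1869 = 99.6 kg

99.6


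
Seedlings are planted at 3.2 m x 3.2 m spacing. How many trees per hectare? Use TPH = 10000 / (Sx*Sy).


Formula: TPH = 10000 m^2/ha / (spacing_x * spacing_y)
Area per tree = 3.2 m * 3.2 m = 10.24 m^2
TPH = 10000 / 10.24 = 977 trees/ha

977


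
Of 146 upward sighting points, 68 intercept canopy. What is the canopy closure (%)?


Formula: Canopy closure = covered points / total points * 100
Closure = 68 / 146 * 100
Closure = 0.4658 * 100 = 46.6%

46.6


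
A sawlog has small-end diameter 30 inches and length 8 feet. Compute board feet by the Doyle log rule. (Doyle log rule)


Doyle: BF = (D - 4)^2 * L / 16
Adjusted diameter = 30 - 4 = 26 in
(D-4)^2 = 26^2 = 676
BF = 676 * 8 / 16 = 338 BF

338


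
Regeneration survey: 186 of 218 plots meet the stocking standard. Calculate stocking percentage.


Formula: Stocking % = stocked plots / total plots * 100
Stocking = 186 / 218 * 100
Stocking = 0.8532 * 100 = 85.3%

85.3


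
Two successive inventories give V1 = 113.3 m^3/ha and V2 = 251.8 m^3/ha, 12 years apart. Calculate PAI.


Formula: PAI = (V_T2 - V_T1) / (T2 - T1)
Volume increment = 251.8 - 113.3 = 138.5 m^3/ha
PAI = 138.5 / 12 = 11.54 m^3/ha/year

11.54


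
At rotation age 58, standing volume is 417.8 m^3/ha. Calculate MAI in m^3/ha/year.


Formula: MAI = Total Volume / Stand Age
MAI = 417.8 m^3/ha / 58 years
MAI = 7.2 m^3/ha/year

7.2


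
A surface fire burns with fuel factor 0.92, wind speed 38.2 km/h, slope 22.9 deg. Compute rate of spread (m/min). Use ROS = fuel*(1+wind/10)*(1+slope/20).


Formula: ROS = fuel * (1 + wind/10) * (1 + slope/20)
Wind factor = 1 + 38.2/10 = 4.82
Slope factor = 1 + 22.9/20 = 2.145
ROS = 0.92 * 4.82 * 2.145 = 9.51 m/min

9.51


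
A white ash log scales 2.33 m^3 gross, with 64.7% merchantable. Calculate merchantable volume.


Formula: MV = V_total * (merchantable_pct / 100)
Merchantable fraction = 64.7% / 100 = 0.647
MV = 2.33 m^3 * 0.647 = 1.508 m^3

1.508


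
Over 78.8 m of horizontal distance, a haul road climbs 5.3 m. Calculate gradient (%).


Formula: Gradient = rise / run * 100
Gradient = 5.3 / 78.8 * 100 = 6.7%

6.7


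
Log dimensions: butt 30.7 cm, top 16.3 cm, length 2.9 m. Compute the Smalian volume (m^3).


Smalian: V = (A1 + A2)/2 * L,  A = pi*(D/200)^2
A1 = pi*(30.7/200)^2 = 0.074023 m^2
A2 = pi*(16.3/200)^2 = 0.020867 m^2
V = (0.074023+0.020867)/2*2.9 = 0.1376 m^3

0.1376


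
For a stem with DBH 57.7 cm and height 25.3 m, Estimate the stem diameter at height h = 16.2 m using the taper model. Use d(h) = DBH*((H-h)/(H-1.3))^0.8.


Taper: d(h) = DBH * ((H - h) / (H - 1.3))^0.8
Numerator = H - h = 25.3 - 16.2 = 9.1 m
Denominator = H - 1.3 = 25.3 - 1.3 = 24.0 m
Ratio = 9.1 / 24.0 = 0.37917
d = 57.7 * 0.37917^0.8 = 26.6 cm

26.6


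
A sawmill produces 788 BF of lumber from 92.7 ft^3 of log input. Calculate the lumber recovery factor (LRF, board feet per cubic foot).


Formula: LRF = Lumber Output (BF) / Log Input (ft^3)
LRF = 788 BF / 92.7 ft^3
LRF = 8.5 BF/ft^3

8.5


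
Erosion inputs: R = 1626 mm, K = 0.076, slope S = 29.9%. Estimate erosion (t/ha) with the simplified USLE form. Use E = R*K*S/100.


Formula: E = R * K * S / 100  (simplified USLE)
R * K = 1626 * 0.076 = 123.576
E = 123.576 * 29.9 / 100 = 36.95 t/ha

36.95


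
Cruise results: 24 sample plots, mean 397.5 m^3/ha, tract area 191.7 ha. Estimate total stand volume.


Formula: Total Volume = Mean Volume per ha * Total Area
Total Volume = 397.5 m^3/ha * 191.7 ha
Total Volume = 76201 m^3

76201


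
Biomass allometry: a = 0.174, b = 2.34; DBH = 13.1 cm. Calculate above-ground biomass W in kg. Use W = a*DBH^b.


Formula: W = a * DBH^b  (allometric power law)
DBH^b = 13.1^2.34 = 411.5426
W = 0.174 * 411.5426 = 71.6 kg

71.6


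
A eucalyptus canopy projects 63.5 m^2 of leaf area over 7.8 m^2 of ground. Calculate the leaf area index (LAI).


Formula: LAI = total leaf area / ground area  (dimensionless)
LAI = 63.5 m^2 / 7.8 m^2
LAI = 8.14

8.14


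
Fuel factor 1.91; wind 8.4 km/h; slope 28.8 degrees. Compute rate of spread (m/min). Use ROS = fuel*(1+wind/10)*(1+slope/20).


Formula: ROS = fuel * (1 + wind/10) * (1 + slope/20)
Wind factor = 1 + 8.4/10 = 1.84
Slope factor = 1 + 28.8/20 = 2.44
ROS = 1.91 * 1.84 * 2.44 = 8.58 m/min

8.58


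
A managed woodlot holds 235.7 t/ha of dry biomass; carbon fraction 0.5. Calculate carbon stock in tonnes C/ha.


Formula: Carbon Stock = Biomass * Carbon Fraction
C = 235.7 t/ha * 0.5
C = 117.9 t C/ha

117.9


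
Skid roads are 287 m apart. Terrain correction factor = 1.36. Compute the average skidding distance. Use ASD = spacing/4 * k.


Formula: ASD = (spacing / 4) * correction
Uncorrected distance = spacing / 4 = 287 / 4 = 71.75 m
ASD = 71.75 * 1.36 = 98 m

98


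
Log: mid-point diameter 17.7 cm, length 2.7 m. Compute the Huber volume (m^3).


Huber: V = Am * L,  Am = pi*(Dm/200)^2
Am = pi*(17.7/200)^2 = 0.024606 m^2
V = 0.024606*2.7 = 0.0664 m^3

0.0664


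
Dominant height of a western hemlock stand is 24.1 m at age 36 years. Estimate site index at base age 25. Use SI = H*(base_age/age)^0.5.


Formula: SI = H_dom * (base_age / age)^0.5
Age ratio = 25 / 36 = 0.69444
sqrt(age_ratio) = 0.83333
SI = 24.1 * 0.83333 = 20.1 m

20.1


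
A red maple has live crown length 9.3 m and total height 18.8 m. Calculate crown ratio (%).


Formula: Crown Ratio = (Crown Length / Total Height) * 100
CR = (9.3 m / 18.8 m) * 100
CR = 0.4947 * 100 = 49.5%

49.5


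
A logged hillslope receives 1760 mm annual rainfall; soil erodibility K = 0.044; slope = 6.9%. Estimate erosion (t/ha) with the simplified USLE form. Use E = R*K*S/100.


Formula: E = R * K * S / 100  (simplified USLE)
R * K = 1760 * 0.044 = 77.44
E = 77.44 * 6.9 / 100 = 5.34 t/ha

5.34


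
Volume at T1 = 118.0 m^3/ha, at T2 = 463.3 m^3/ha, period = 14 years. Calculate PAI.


Formula: PAI = (V_T2 - V_T1) / (T2 - T1)
Volume increment = 463.3 - 118.0 = 345.3 m^3/ha
PAI = 345.3 / 14 = 24.66 m^3/ha/year

24.66


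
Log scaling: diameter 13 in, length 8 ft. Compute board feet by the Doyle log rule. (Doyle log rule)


Doyle: BF = (D - 4)^2 * L / 16
Adjusted diameter = 13 - 4 = 9 in
(D-4)^2 = 9^2 = 81
BF = 81 * 8 / 16 = 41 BF

41


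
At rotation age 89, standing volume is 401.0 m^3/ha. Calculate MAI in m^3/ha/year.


Formula: MAI = Total Volume / Stand Age
MAI = 401.0 m^3/ha / 89 years
MAI = 4.51 m^3/ha/year

4.51


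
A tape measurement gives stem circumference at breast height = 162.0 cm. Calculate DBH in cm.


Formula: DBH = C / pi
DBH = 162.0 / pi
pi = 3.14159...
DBH = 51.6 cm

51.6


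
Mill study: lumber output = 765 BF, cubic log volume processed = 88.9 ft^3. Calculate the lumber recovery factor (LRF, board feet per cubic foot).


Formula: LRF = Lumber Output (BF) / Log Input (ft^3)
LRF = 765 BF / 88.9 ft^3
LRF = 8.61 BF/ft^3

8.61


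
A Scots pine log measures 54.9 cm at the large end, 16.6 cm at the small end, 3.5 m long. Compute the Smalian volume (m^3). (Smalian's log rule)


Smalian: V = (A1 + A2)/2 * L,  A = pi*(D/200)^2
A1 = pi*(54.9/200)^2 = 0.23672 m^2
A2 = pi*(16.6/200)^2 = 0.021642 m^2
V = (0.23672+0.021642)/2*3.5 = 0.4521 m^3

0.4521


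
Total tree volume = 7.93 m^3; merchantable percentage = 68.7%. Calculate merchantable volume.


Formula: MV = V_total * (merchantable_pct / 100)
Merchantable fraction = 68.7% / 100 = 0.687
MV = 7.93 m^3 * 0.687 = 5.448 m^3

5.448


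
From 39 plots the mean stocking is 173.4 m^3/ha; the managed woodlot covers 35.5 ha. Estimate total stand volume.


Formula: Total Volume = Mean Volume per ha * Total Area
Total Volume = 173.4 m^3/ha * 35.5 ha
Total Volume = 6156 m^3

6156


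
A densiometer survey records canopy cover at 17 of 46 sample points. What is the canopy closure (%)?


Formula: Canopy closure = covered points / total points * 100
Closure = 17 / 46 * 100
Closure = 0.3696 * 100 = 37.0%

37.0


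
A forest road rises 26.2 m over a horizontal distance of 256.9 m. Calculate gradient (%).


Formula: Gradient = rise / run * 100
Gradient = 26.2 / 256.9 * 100 = 10.2%

10.2


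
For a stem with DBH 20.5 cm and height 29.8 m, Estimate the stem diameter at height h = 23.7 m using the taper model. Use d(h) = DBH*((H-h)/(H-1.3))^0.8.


Taper: d(h) = DBH * ((H - h) / (H - 1.3))^0.8
Numerator = H - h = 29.8 - 23.7 = 6.1 m
Denominator = H - 1.3 = 29.8 - 1.3 = 28.5 m
Ratio = 6.1 / 28.5 = 0.21404
d = 20.5 * 0.21404^0.8 = 6.0 cm

6.0


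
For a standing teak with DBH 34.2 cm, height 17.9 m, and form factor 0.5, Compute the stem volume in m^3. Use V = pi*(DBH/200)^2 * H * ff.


Formula: V = pi * (DBH/200)^2 * H * ff
Radius = DBH/200 = 34.2/200 = 0.171 m
Radius^2 = 0.171^2 = 0.029241 m^2
V = pi * 0.029241 * 17.9 * 0.5
V = 0.822 m^3

0.822


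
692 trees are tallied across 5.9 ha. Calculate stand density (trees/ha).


Formula: Stand Density = N_trees / Area_ha
Density = 692 trees / 5.9 ha
Density = 117 trees/ha

117


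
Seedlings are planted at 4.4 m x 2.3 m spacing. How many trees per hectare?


Formula: TPH = 10000 m^2/ha / (spacing_x * spacing_y)
Area per tree = 4.4 m * 2.3 m = 10.12 m^2
TPH = 10000 / 10.12 = 988 trees/ha

988


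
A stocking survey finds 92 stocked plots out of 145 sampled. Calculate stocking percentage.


Formula: Stocking % = stocked plots / total plots * 100
Stocking = 92 / 145 * 100
Stocking = 0.6345 * 100 = 63.4%

63.4


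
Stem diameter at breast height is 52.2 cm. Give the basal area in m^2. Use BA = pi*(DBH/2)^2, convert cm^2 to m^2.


Formula: BA = pi * (DBH/2)^2 / 10000  (cm^2 to m^2)
Radius = DBH/2 = 52.2/2 = 26.1 cm
BA = pi * 26.1^2 / 10000
   = 2140.0843 cm^2 / 10000
   = 0.214 m^2

0.214


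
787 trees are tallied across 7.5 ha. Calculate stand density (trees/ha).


Formula: Stand Density = N_trees / Area_ha
Density = 787 trees / 7.5 ha
Density = 105 trees/ha

105


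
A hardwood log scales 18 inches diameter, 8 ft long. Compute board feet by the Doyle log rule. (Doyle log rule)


Doyle: BF = (D - 4)^2 * L / 16
Adjusted diameter = 18 - 4 = 14 in
(D-4)^2 = 14^2 = 196
BF = 196 * 8 / 16 = 98 BF

98


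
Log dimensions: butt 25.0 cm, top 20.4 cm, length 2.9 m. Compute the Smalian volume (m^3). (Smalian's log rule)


Smalian: V = (A1 + A2)/2 * L,  A = pi*(D/200)^2
A1 = pi*(25.0/200)^2 = 0.049087 m^2
A2 = pi*(20.4/200)^2 = 0.032685 m^2
V = (0.049087+0.032685)/2*2.9 = 0.1186 m^3

0.1186


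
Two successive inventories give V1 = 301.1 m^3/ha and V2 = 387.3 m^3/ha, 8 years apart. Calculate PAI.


Formula: PAI = (V_T2 - V_T1) / (T2 - T1)
Volume increment = 387.3 - 301.1 = 86.2 m^3/ha
PAI = 86.2 / 8 = 10.78 m^3/ha/year

10.78


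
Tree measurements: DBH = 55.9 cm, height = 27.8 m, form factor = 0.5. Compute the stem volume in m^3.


Formula: V = pi * (DBH/200)^2 * H * ff
Radius = DBH/200 = 55.9/200 = 0.2795 m
Radius^2 = 0.2795^2 = 0.07812025 m^2
V = pi * 0.07812025 * 27.8 * 0.5
V = 3.411 m^3

3.411


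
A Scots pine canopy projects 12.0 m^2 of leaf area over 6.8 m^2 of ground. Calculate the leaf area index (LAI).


Formula: LAI = total leaf area / ground area  (dimensionless)
LAI = 12.0 m^2 / 6.8 m^2
LAI = 1.76

1.76


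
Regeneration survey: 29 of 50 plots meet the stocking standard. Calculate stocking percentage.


Formula: Stocking % = stocked plots / total plots * 100
Stocking = 29 / 50 * 100
Stocking = 0.58 * 100 = 58.0%

58.0


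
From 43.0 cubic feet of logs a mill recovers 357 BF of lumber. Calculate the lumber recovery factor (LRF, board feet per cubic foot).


Formula: LRF = Lumber Output (BF) / Log Input (ft^3)
LRF = 357 BF / 43.0 ft^3
LRF = 8.3 BF/ft^3

8.3


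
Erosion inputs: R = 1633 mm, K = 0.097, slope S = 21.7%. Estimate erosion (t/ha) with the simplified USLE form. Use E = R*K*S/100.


Formula: E = R * K * S / 100  (simplified USLE)
R * K = 1633 * 0.097 = 158.401
E = 158.401 * 21.7 / 100 = 34.37 t/ha

34.37


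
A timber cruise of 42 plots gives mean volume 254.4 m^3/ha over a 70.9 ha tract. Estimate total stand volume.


Formula: Total Volume = Mean Volume per ha * Total Area
Total Volume = 254.4 m^3/ha * 70.9 ha
Total Volume = 18037 m^3

18037


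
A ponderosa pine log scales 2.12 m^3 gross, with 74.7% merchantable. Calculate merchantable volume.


Formula: MV = V_total * (merchantable_pct / 100)
Merchantable fraction = 74.7% / 100 = 0.747
MV = 2.12 m^3 * 0.747 = 1.584 m^3

1.584


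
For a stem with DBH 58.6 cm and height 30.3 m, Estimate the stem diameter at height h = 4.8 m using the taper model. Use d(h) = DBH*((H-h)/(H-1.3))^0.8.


Taper: d(h) = DBH * ((H - h) / (H - 1.3))^0.8
Numerator = H - h = 30.3 - 4.8 = 25.5 m
Denominator = H - 1.3 = 30.3 - 1.3 = 29.0 m
Ratio = 25.5 / 29.0 = 0.87931
d = 58.6 * 0.87931^0.8 = 52.9 cm

52.9


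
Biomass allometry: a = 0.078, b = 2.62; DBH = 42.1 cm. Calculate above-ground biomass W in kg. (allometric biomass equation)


Formula: W = a * DBH^b  (allometric power law)
DBH^b = 42.1^2.62 = 18014.3705
W = 0.078 * 18014.3705 = 1405.1 kg

1405.1
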